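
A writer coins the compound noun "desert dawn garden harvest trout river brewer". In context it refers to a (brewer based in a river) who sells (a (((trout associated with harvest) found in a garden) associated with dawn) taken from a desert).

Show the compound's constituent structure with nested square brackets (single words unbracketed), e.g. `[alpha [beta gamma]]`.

[[desert [dawn [garden [harvest trout]]]] [river brewer]]

The outermost head in the paraphrase is "brewer" (specifically "river brewer"), modified by "desert dawn garden harvest trout".
"desert dawn garden harvest trout" → head "trout" (specifically "dawn garden harvest trout"), modifier "desert".
"dawn garden harvest trout" → head "trout" (specifically "garden harvest trout"), modifier "dawn".
"garden harvest trout" → head "trout" (specifically "harvest trout"), modifier "garden".
"harvest trout" → head "trout", modifier "harvest".
"river brewer" → head "brewer", modifier "river".
Assembled: [[desert [dawn [garden [harvest trout]]]] [river brewer]].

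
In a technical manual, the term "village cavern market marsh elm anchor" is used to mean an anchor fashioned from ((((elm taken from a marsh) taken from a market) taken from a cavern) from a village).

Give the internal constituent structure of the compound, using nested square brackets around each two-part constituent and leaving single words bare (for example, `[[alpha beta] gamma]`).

The outermost head in the paraphrase is "anchor", modified by "village cavern market marsh elm".
Within "village cavern market marsh elm", the head is "elm" (specifically "cavern market marsh elm") and the modifier is "village".
Within "cavern market marsh elm", the head is "elm" (specifically "market marsh elm") and the modifier is "cavern".
Within "market marsh elm", the head is "elm" (specifically "marsh elm") and the modifier is "market".
Within "marsh elm", the head is "elm" and the modifier is "marsh".
Assembled: [[village [cavern [market [marsh elm]]]] anchor].

[[village [cavern [market [marsh elm]]]] anchor]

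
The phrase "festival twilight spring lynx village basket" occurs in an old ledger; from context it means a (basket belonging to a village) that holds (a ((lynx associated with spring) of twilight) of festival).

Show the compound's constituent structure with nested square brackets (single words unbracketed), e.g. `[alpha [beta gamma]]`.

Overall it is a kind of basket (specifically "village basket"); the modifier is "festival twilight spring lynx".
Within "festival twilight spring lynx", the head is "lynx" (specifically "twilight spring lynx") and the modifier is "festival".
Within "twilight spring lynx", the head is "lynx" (specifically "spring lynx") and the modifier is "twilight".
Within "spring lynx", the head is "lynx" and the modifier is "spring".
Within "village basket", the head is "basket" and the modifier is "village".
So the structure is [[festival [twilight [spring lynx]]] [village basket]].

[[festival [twilight [spring lynx]]] [village basket]]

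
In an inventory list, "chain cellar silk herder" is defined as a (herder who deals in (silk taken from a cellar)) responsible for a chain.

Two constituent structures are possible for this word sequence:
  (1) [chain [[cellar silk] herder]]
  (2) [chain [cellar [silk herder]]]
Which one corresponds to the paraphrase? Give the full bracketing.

The paraphrase's head is the "herder" part ("cellar silk herder"); its modifier is "chain".
That top-level split, carried through the inner groups, gives [chain [[cellar silk] herder]].

[chain [[cellar silk] herder]]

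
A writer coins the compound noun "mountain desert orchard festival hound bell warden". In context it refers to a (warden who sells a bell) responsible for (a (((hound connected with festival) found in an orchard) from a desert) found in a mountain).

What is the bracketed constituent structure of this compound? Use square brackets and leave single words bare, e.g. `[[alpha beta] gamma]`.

The outermost head in the paraphrase is "warden" (specifically "bell warden"), modified by "mountain desert orchard festival hound".
"mountain desert orchard festival hound" → head "hound" (specifically "desert orchard festival hound"), modifier "mountain".
"desert orchard festival hound" → head "hound" (specifically "orchard festival hound"), modifier "desert".
"orchard festival hound" → head "hound" (specifically "festival hound"), modifier "orchard".
"festival hound" → head "hound", modifier "festival".
"bell warden" → head "warden", modifier "bell".
Putting it together: [[mountain [desert [orchard [festival hound]]]] [bell warden]].

[[mountain [desert [orchard [festival hound]]]] [bell warden]]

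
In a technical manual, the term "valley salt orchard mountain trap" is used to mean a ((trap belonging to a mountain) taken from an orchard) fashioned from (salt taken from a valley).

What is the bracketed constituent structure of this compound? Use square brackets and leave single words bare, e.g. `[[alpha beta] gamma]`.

[[valley salt] [orchard [mountain trap]]]

Overall it is a kind of trap (specifically "orchard mountain trap"); the modifier is "valley salt".
Within "valley salt", the head is "salt" and the modifier is "valley".
Within "orchard mountain trap", the head is "trap" (specifically "mountain trap") and the modifier is "orchard".
Within "mountain trap", the head is "trap" and the modifier is "mountain".
Putting it together: [[valley salt] [orchard [mountain trap]]].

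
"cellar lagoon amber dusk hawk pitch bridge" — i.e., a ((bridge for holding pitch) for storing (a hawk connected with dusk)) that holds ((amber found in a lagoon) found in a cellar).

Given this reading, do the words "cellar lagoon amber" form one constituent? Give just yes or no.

The paraphrase groups the words so that "cellar lagoon amber" is one unit: it corresponds to a single parenthesized sub-phrase.
The full structure is [[cellar [lagoon amber]] [[dusk hawk] [pitch bridge]]], in which [cellar lagoon amber] is a constituent.

yes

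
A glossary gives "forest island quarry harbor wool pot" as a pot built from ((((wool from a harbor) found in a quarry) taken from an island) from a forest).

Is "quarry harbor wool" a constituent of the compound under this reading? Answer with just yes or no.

yes

The paraphrase groups the words so that "quarry harbor wool" is one unit: it corresponds to a single parenthesized sub-phrase.
The full structure is [[forest [island [quarry [harbor wool]]]] pot], in which [quarry harbor wool] is a constituent.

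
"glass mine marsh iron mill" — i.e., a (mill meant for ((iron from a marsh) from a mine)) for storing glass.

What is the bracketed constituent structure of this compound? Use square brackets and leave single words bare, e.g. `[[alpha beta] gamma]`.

At the top level: head "mill" (specifically "mine marsh iron mill"); modifier "glass".
"mine marsh iron mill" → head "mill", modifier "mine marsh iron".
"mine marsh iron" → head "iron" (specifically "marsh iron"), modifier "mine".
"marsh iron" → head "iron", modifier "marsh".
Assembled: [glass [[mine [marsh iron]] mill]].

[glass [[mine [marsh iron]] mill]]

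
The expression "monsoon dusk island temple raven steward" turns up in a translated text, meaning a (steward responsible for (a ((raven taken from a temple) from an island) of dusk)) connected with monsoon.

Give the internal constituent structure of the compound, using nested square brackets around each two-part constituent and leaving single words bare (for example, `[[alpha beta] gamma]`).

Overall it is a kind of steward (specifically "dusk island temple raven steward"); the modifier is "monsoon".
"dusk island temple raven steward" → head "steward", modifier "dusk island temple raven".
"dusk island temple raven" → head "raven" (specifically "island temple raven"), modifier "dusk".
"island temple raven" → head "raven" (specifically "temple raven"), modifier "island".
"temple raven" → head "raven", modifier "temple".
So the structure is [monsoon [[dusk [island [temple raven]]] steward]].

[monsoon [[dusk [island [temple raven]]] steward]]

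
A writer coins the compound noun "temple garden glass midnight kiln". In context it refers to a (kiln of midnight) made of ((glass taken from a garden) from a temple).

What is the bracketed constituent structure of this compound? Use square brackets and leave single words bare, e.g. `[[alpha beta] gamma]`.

[[temple [garden glass]] [midnight kiln]]

Whole compound: head "kiln" (specifically "midnight kiln"), modifier "temple garden glass".
Inside "temple garden glass": head "glass" (specifically "garden glass"), modifier "temple".
Inside "garden glass": head "glass", modifier "garden".
Inside "midnight kiln": head "kiln", modifier "midnight".
Assembled: [[temple [garden glass]] [midnight kiln]].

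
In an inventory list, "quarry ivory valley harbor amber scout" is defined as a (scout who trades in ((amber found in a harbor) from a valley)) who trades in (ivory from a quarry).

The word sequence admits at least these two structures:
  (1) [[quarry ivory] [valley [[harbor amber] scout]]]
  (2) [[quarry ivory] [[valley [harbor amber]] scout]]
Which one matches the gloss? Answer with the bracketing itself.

[[quarry ivory] [[valley [harbor amber]] scout]]

The paraphrase's head is the "scout" part ("valley harbor amber scout"); its modifier is "quarry ivory".
That top-level split, carried through the inner groups, gives [[quarry ivory] [[valley [harbor amber]] scout]].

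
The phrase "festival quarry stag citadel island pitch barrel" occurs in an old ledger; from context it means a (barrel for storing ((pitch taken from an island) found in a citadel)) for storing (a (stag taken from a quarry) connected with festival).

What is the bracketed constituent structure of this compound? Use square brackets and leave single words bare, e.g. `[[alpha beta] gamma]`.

Whole compound: head "barrel" (specifically "citadel island pitch barrel"), modifier "festival quarry stag".
Inside "festival quarry stag": head "stag" (specifically "quarry stag"), modifier "festival".
Inside "quarry stag": head "stag", modifier "quarry".
Inside "citadel island pitch barrel": head "barrel", modifier "citadel island pitch".
Inside "citadel island pitch": head "pitch" (specifically "island pitch"), modifier "citadel".
Inside "island pitch": head "pitch", modifier "island".
Putting it together: [[festival [quarry stag]] [[citadel [island pitch]] barrel]].

[[festival [quarry stag]] [[citadel [island pitch]] barrel]]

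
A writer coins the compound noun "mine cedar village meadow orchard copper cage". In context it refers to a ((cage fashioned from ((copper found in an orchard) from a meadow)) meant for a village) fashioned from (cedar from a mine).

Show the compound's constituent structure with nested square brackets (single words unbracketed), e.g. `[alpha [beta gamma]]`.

The outermost head in the paraphrase is "cage" (specifically "village meadow orchard copper cage"), modified by "mine cedar".
Inside "mine cedar": head "cedar", modifier "mine".
Inside "village meadow orchard copper cage": head "cage" (specifically "meadow orchard copper cage"), modifier "village".
Inside "meadow orchard copper cage": head "cage", modifier "meadow orchard copper".
Inside "meadow orchard copper": head "copper" (specifically "orchard copper"), modifier "meadow".
Inside "orchard copper": head "copper", modifier "orchard".
Putting it together: [[mine cedar] [village [[meadow [orchard copper]] cage]]].

[[mine cedar] [village [[meadow [orchard copper]] cage]]]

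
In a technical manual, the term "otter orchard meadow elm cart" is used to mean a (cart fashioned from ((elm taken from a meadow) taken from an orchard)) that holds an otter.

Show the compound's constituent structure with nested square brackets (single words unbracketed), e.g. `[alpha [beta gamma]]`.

[otter [[orchard [meadow elm]] cart]]

Overall it is a kind of cart (specifically "orchard meadow elm cart"); the modifier is "otter".
Within "orchard meadow elm cart", the head is "cart" and the modifier is "orchard meadow elm".
Within "orchard meadow elm", the head is "elm" (specifically "meadow elm") and the modifier is "orchard".
Within "meadow elm", the head is "elm" and the modifier is "meadow".
Assembled: [otter [[orchard [meadow elm]] cart]].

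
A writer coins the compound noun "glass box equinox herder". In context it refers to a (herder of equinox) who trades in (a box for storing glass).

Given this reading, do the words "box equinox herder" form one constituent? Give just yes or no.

no

The top-level split is [glass box] [equinox herder]; the full structure is [[glass box] [equinox herder]].
"box equinox herder" straddles a constituent boundary, so it is not a single unit.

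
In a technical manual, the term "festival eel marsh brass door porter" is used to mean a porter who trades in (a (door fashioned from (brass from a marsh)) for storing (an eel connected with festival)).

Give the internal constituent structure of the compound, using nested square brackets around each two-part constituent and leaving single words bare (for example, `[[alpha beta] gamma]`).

The outermost head in the paraphrase is "porter", modified by "festival eel marsh brass door".
"festival eel marsh brass door" → head "door" (specifically "marsh brass door"), modifier "festival eel".
"festival eel" → head "eel", modifier "festival".
"marsh brass door" → head "door", modifier "marsh brass".
"marsh brass" → head "brass", modifier "marsh".
Putting it together: [[[festival eel] [[marsh brass] door]] porter].

[[[festival eel] [[marsh brass] door]] porter]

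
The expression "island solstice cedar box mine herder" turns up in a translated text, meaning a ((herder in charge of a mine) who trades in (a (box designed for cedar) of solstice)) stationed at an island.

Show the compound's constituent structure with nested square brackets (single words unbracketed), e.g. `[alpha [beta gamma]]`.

[island [[solstice [cedar box]] [mine herder]]]

The outermost head in the paraphrase is "herder" (specifically "solstice cedar box mine herder"), modified by "island".
Within "solstice cedar box mine herder", the head is "herder" (specifically "mine herder") and the modifier is "solstice cedar box".
Within "solstice cedar box", the head is "box" (specifically "cedar box") and the modifier is "solstice".
Within "cedar box", the head is "box" and the modifier is "cedar".
Within "mine herder", the head is "herder" and the modifier is "mine".
Assembled: [island [[solstice [cedar box]] [mine herder]]].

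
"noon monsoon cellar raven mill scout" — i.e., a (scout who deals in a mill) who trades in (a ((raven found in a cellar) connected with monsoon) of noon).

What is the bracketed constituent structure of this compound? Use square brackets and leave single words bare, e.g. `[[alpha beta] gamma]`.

[[noon [monsoon [cellar raven]]] [mill scout]]

Whole compound: head "scout" (specifically "mill scout"), modifier "noon monsoon cellar raven".
Within "noon monsoon cellar raven", the head is "raven" (specifically "monsoon cellar raven") and the modifier is "noon".
Within "monsoon cellar raven", the head is "raven" (specifically "cellar raven") and the modifier is "monsoon".
Within "cellar raven", the head is "raven" and the modifier is "cellar".
Within "mill scout", the head is "scout" and the modifier is "mill".
So the structure is [[noon [monsoon [cellar raven]]] [mill scout]].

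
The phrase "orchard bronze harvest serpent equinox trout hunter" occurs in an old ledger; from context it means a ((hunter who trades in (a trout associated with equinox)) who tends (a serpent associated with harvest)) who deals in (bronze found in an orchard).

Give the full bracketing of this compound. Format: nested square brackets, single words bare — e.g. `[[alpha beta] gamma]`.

At the top level: head "hunter" (specifically "harvest serpent equinox trout hunter"); modifier "orchard bronze".
"orchard bronze" → head "bronze", modifier "orchard".
"harvest serpent equinox trout hunter" → head "hunter" (specifically "equinox trout hunter"), modifier "harvest serpent".
"harvest serpent" → head "serpent", modifier "harvest".
"equinox trout hunter" → head "hunter", modifier "equinox trout".
"equinox trout" → head "trout", modifier "equinox".
Assembled: [[orchard bronze] [[harvest serpent] [[equinox trout] hunter]]].

[[orchard bronze] [[harvest serpent] [[equinox trout] hunter]]]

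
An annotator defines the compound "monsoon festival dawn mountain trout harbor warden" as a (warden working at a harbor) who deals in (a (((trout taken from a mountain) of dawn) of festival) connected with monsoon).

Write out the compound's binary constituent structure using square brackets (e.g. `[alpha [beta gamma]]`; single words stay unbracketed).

[[monsoon [festival [dawn [mountain trout]]]] [harbor warden]]

Overall it is a kind of warden (specifically "harbor warden"); the modifier is "monsoon festival dawn mountain trout".
"monsoon festival dawn mountain trout" → head "trout" (specifically "festival dawn mountain trout"), modifier "monsoon".
"festival dawn mountain trout" → head "trout" (specifically "dawn mountain trout"), modifier "festival".
"dawn mountain trout" → head "trout" (specifically "mountain trout"), modifier "dawn".
"mountain trout" → head "trout", modifier "mountain".
"harbor warden" → head "warden", modifier "harbor".
So the structure is [[monsoon [festival [dawn [mountain trout]]]] [harbor warden]].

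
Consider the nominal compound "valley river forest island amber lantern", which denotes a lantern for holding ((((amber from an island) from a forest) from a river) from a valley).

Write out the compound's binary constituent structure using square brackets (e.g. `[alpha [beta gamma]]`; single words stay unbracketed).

At the top level: head "lantern"; modifier "valley river forest island amber".
Inside "valley river forest island amber": head "amber" (specifically "river forest island amber"), modifier "valley".
Inside "river forest island amber": head "amber" (specifically "forest island amber"), modifier "river".
Inside "forest island amber": head "amber" (specifically "island amber"), modifier "forest".
Inside "island amber": head "amber", modifier "island".
Putting it together: [[valley [river [forest [island amber]]]] lantern].

[[valley [river [forest [island amber]]]] lantern]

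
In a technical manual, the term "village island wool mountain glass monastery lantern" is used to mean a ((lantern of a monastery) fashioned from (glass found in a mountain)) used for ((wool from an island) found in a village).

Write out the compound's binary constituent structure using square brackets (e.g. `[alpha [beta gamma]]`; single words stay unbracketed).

[[village [island wool]] [[mountain glass] [monastery lantern]]]

At the top level: head "lantern" (specifically "mountain glass monastery lantern"); modifier "village island wool".
Inside "village island wool": head "wool" (specifically "island wool"), modifier "village".
Inside "island wool": head "wool", modifier "island".
Inside "mountain glass monastery lantern": head "lantern" (specifically "monastery lantern"), modifier "mountain glass".
Inside "mountain glass": head "glass", modifier "mountain".
Inside "monastery lantern": head "lantern", modifier "monastery".
So the structure is [[village [island wool]] [[mountain glass] [monastery lantern]]].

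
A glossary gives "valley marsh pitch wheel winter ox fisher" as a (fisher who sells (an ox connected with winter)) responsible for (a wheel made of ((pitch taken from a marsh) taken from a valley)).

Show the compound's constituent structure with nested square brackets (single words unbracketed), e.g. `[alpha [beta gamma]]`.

[[[valley [marsh pitch]] wheel] [[winter ox] fisher]]

Overall it is a kind of fisher (specifically "winter ox fisher"); the modifier is "valley marsh pitch wheel".
Within "valley marsh pitch wheel", the head is "wheel" and the modifier is "valley marsh pitch".
Within "valley marsh pitch", the head is "pitch" (specifically "marsh pitch") and the modifier is "valley".
Within "marsh pitch", the head is "pitch" and the modifier is "marsh".
Within "winter ox fisher", the head is "fisher" and the modifier is "winter ox".
Within "winter ox", the head is "ox" and the modifier is "winter".
So the structure is [[[valley [marsh pitch]] wheel] [[winter ox] fisher]].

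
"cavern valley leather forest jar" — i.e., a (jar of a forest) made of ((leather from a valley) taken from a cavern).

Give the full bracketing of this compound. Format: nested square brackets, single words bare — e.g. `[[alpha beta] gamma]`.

The outermost head in the paraphrase is "jar" (specifically "forest jar"), modified by "cavern valley leather".
Inside "cavern valley leather": head "leather" (specifically "valley leather"), modifier "cavern".
Inside "valley leather": head "leather", modifier "valley".
Inside "forest jar": head "jar", modifier "forest".
Putting it together: [[cavern [valley leather]] [forest jar]].

[[cavern [valley leather]] [forest jar]]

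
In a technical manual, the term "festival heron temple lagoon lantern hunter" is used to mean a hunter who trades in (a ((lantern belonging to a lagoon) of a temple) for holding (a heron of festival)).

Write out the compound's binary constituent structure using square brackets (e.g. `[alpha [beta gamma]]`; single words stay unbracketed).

The outermost head in the paraphrase is "hunter", modified by "festival heron temple lagoon lantern".
"festival heron temple lagoon lantern" → head "lantern" (specifically "temple lagoon lantern"), modifier "festival heron".
"festival heron" → head "heron", modifier "festival".
"temple lagoon lantern" → head "lantern" (specifically "lagoon lantern"), modifier "temple".
"lagoon lantern" → head "lantern", modifier "lagoon".
So the structure is [[[festival heron] [temple [lagoon lantern]]] hunter].

[[[festival heron] [temple [lagoon lantern]]] hunter]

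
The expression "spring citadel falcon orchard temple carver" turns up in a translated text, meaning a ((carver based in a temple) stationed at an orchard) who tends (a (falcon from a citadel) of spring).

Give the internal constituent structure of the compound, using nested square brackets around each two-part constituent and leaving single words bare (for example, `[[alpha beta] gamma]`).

At the top level: head "carver" (specifically "orchard temple carver"); modifier "spring citadel falcon".
Inside "spring citadel falcon": head "falcon" (specifically "citadel falcon"), modifier "spring".
Inside "citadel falcon": head "falcon", modifier "citadel".
Inside "orchard temple carver": head "carver" (specifically "temple carver"), modifier "orchard".
Inside "temple carver": head "carver", modifier "temple".
Assembled: [[spring [citadel falcon]] [orchard [temple carver]]].

[[spring [citadel falcon]] [orchard [temple carver]]]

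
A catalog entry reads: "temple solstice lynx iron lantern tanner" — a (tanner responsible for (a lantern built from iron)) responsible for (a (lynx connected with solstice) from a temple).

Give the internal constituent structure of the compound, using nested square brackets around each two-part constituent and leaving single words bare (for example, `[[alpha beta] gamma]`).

[[temple [solstice lynx]] [[iron lantern] tanner]]

Whole compound: head "tanner" (specifically "iron lantern tanner"), modifier "temple solstice lynx".
"temple solstice lynx" → head "lynx" (specifically "solstice lynx"), modifier "temple".
"solstice lynx" → head "lynx", modifier "solstice".
"iron lantern tanner" → head "tanner", modifier "iron lantern".
"iron lantern" → head "lantern", modifier "iron".
Putting it together: [[temple [solstice lynx]] [[iron lantern] tanner]].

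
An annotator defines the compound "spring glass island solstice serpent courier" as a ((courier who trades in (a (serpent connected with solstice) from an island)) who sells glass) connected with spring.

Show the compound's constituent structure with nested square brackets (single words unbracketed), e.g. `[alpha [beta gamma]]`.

At the top level: head "courier" (specifically "glass island solstice serpent courier"); modifier "spring".
Inside "glass island solstice serpent courier": head "courier" (specifically "island solstice serpent courier"), modifier "glass".
Inside "island solstice serpent courier": head "courier", modifier "island solstice serpent".
Inside "island solstice serpent": head "serpent" (specifically "solstice serpent"), modifier "island".
Inside "solstice serpent": head "serpent", modifier "solstice".
So the structure is [spring [glass [[island [solstice serpent]] courier]]].

[spring [glass [[island [solstice serpent]] courier]]]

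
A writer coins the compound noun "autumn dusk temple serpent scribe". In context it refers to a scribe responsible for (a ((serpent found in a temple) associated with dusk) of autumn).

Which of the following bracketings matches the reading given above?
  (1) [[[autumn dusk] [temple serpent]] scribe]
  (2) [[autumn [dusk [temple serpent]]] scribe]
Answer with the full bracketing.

[[autumn [dusk [temple serpent]]] scribe]

The paraphrase's head is the "scribe" part ("scribe"); its modifier is "autumn dusk temple serpent".
That top-level split, carried through the inner groups, gives [[autumn [dusk [temple serpent]]] scribe].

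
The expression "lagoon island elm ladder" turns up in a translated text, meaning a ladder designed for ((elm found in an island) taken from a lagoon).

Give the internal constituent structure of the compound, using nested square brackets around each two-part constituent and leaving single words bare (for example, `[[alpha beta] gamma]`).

The outermost head in the paraphrase is "ladder", modified by "lagoon island elm".
Within "lagoon island elm", the head is "elm" (specifically "island elm") and the modifier is "lagoon".
Within "island elm", the head is "elm" and the modifier is "island".
Assembled: [[lagoon [island elm]] ladder].

[[lagoon [island elm]] ladder]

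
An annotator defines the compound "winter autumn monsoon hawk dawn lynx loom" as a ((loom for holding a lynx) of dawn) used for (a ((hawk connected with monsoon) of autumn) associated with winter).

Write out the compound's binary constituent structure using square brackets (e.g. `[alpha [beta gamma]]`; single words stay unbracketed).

[[winter [autumn [monsoon hawk]]] [dawn [lynx loom]]]

Whole compound: head "loom" (specifically "dawn lynx loom"), modifier "winter autumn monsoon hawk".
Within "winter autumn monsoon hawk", the head is "hawk" (specifically "autumn monsoon hawk") and the modifier is "winter".
Within "autumn monsoon hawk", the head is "hawk" (specifically "monsoon hawk") and the modifier is "autumn".
Within "monsoon hawk", the head is "hawk" and the modifier is "monsoon".
Within "dawn lynx loom", the head is "loom" (specifically "lynx loom") and the modifier is "dawn".
Within "lynx loom", the head is "loom" and the modifier is "lynx".
Assembled: [[winter [autumn [monsoon hawk]]] [dawn [lynx loom]]].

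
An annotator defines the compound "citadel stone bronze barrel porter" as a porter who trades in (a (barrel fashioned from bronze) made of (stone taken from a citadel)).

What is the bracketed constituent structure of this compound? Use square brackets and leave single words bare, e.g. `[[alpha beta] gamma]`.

At the top level: head "porter"; modifier "citadel stone bronze barrel".
"citadel stone bronze barrel" → head "barrel" (specifically "bronze barrel"), modifier "citadel stone".
"citadel stone" → head "stone", modifier "citadel".
"bronze barrel" → head "barrel", modifier "bronze".
Putting it together: [[[citadel stone] [bronze barrel]] porter].

[[[citadel stone] [bronze barrel]] porter]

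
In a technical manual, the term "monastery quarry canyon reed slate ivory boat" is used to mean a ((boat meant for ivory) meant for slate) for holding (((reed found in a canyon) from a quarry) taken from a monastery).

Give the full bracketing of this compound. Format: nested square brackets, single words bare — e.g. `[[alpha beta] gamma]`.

The outermost head in the paraphrase is "boat" (specifically "slate ivory boat"), modified by "monastery quarry canyon reed".
Inside "monastery quarry canyon reed": head "reed" (specifically "quarry canyon reed"), modifier "monastery".
Inside "quarry canyon reed": head "reed" (specifically "canyon reed"), modifier "quarry".
Inside "canyon reed": head "reed", modifier "canyon".
Inside "slate ivory boat": head "boat" (specifically "ivory boat"), modifier "slate".
Inside "ivory boat": head "boat", modifier "ivory".
So the structure is [[monastery [quarry [canyon reed]]] [slate [ivory boat]]].

[[monastery [quarry [canyon reed]]] [slate [ivory boat]]]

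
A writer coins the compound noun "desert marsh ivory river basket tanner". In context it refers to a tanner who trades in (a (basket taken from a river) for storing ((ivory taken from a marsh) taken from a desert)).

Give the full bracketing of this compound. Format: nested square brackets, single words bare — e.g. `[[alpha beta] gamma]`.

Overall it is a kind of tanner; the modifier is "desert marsh ivory river basket".
"desert marsh ivory river basket" → head "basket" (specifically "river basket"), modifier "desert marsh ivory".
"desert marsh ivory" → head "ivory" (specifically "marsh ivory"), modifier "desert".
"marsh ivory" → head "ivory", modifier "marsh".
"river basket" → head "basket", modifier "river".
Assembled: [[[desert [marsh ivory]] [river basket]] tanner].

[[[desert [marsh ivory]] [river basket]] tanner]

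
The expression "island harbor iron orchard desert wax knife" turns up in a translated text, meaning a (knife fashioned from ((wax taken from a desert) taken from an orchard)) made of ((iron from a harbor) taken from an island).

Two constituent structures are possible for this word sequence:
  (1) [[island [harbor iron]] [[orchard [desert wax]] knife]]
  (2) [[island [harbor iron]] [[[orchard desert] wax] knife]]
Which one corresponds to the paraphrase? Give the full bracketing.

[[island [harbor iron]] [[orchard [desert wax]] knife]]

The paraphrase's head is the "knife" part ("orchard desert wax knife"); its modifier is "island harbor iron".
That top-level split, carried through the inner groups, gives [[island [harbor iron]] [[orchard [desert wax]] knife]].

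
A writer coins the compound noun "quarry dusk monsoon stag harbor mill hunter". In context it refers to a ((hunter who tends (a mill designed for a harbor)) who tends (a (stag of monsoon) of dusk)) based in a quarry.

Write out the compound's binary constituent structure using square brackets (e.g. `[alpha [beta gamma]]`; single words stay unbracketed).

[quarry [[dusk [monsoon stag]] [[harbor mill] hunter]]]

The outermost head in the paraphrase is "hunter" (specifically "dusk monsoon stag harbor mill hunter"), modified by "quarry".
Within "dusk monsoon stag harbor mill hunter", the head is "hunter" (specifically "harbor mill hunter") and the modifier is "dusk monsoon stag".
Within "dusk monsoon stag", the head is "stag" (specifically "monsoon stag") and the modifier is "dusk".
Within "monsoon stag", the head is "stag" and the modifier is "monsoon".
Within "harbor mill hunter", the head is "hunter" and the modifier is "harbor mill".
Within "harbor mill", the head is "mill" and the modifier is "harbor".
Putting it together: [quarry [[dusk [monsoon stag]] [[harbor mill] hunter]]].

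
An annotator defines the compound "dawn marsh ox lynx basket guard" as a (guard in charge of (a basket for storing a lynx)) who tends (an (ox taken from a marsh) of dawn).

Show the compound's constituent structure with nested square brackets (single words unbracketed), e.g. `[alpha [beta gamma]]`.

Overall it is a kind of guard (specifically "lynx basket guard"); the modifier is "dawn marsh ox".
Within "dawn marsh ox", the head is "ox" (specifically "marsh ox") and the modifier is "dawn".
Within "marsh ox", the head is "ox" and the modifier is "marsh".
Within "lynx basket guard", the head is "guard" and the modifier is "lynx basket".
Within "lynx basket", the head is "basket" and the modifier is "lynx".
Putting it together: [[dawn [marsh ox]] [[lynx basket] guard]].

[[dawn [marsh ox]] [[lynx basket] guard]]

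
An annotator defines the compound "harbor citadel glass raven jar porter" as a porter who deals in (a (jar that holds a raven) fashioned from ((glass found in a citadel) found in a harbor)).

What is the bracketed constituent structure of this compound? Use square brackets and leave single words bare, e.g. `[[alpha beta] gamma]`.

Whole compound: head "porter", modifier "harbor citadel glass raven jar".
Within "harbor citadel glass raven jar", the head is "jar" (specifically "raven jar") and the modifier is "harbor citadel glass".
Within "harbor citadel glass", the head is "glass" (specifically "citadel glass") and the modifier is "harbor".
Within "citadel glass", the head is "glass" and the modifier is "citadel".
Within "raven jar", the head is "jar" and the modifier is "raven".
Putting it together: [[[harbor [citadel glass]] [raven jar]] porter].

[[[harbor [citadel glass]] [raven jar]] porter]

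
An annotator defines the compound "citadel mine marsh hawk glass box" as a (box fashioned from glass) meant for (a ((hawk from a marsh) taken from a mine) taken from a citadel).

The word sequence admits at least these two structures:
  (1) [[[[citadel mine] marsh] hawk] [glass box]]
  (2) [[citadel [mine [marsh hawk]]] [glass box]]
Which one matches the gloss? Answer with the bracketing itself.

[[citadel [mine [marsh hawk]]] [glass box]]

The paraphrase's head is the "box" part ("glass box"); its modifier is "citadel mine marsh hawk".
That top-level split, carried through the inner groups, gives [[citadel [mine [marsh hawk]]] [glass box]].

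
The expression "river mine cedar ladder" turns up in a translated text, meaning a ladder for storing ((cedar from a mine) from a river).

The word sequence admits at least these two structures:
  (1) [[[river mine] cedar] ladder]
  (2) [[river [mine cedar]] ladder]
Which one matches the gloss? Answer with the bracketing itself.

The paraphrase's head is the "ladder" part ("ladder"); its modifier is "river mine cedar".
That top-level split, carried through the inner groups, gives [[river [mine cedar]] ladder].

[[river [mine cedar]] ladder]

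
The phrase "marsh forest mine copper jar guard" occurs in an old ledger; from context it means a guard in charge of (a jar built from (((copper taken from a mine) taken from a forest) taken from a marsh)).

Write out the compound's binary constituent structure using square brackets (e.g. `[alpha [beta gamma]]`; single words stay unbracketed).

[[[marsh [forest [mine copper]]] jar] guard]

Overall it is a kind of guard; the modifier is "marsh forest mine copper jar".
Within "marsh forest mine copper jar", the head is "jar" and the modifier is "marsh forest mine copper".
Within "marsh forest mine copper", the head is "copper" (specifically "forest mine copper") and the modifier is "marsh".
Within "forest mine copper", the head is "copper" (specifically "mine copper") and the modifier is "forest".
Within "mine copper", the head is "copper" and the modifier is "mine".
Assembled: [[[marsh [forest [mine copper]]] jar] guard].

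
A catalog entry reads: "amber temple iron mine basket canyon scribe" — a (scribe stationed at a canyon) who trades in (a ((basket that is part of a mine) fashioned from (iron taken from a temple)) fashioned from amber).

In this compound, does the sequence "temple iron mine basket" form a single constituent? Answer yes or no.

yes

The paraphrase groups the words so that "temple iron mine basket" is one unit: it corresponds to a single parenthesized sub-phrase.
The full structure is [[amber [[temple iron] [mine basket]]] [canyon scribe]], in which [temple iron mine basket] is a constituent.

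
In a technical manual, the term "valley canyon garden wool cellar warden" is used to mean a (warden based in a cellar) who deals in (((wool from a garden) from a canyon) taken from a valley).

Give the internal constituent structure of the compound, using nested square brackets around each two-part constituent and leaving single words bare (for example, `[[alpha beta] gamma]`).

Overall it is a kind of warden (specifically "cellar warden"); the modifier is "valley canyon garden wool".
"valley canyon garden wool" → head "wool" (specifically "canyon garden wool"), modifier "valley".
"canyon garden wool" → head "wool" (specifically "garden wool"), modifier "canyon".
"garden wool" → head "wool", modifier "garden".
"cellar warden" → head "warden", modifier "cellar".
So the structure is [[valley [canyon [garden wool]]] [cellar warden]].

[[valley [canyon [garden wool]]] [cellar warden]]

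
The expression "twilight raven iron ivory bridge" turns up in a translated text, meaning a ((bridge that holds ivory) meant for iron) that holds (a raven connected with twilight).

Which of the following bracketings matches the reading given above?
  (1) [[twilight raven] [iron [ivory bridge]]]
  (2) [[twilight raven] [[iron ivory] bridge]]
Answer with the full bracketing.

[[twilight raven] [iron [ivory bridge]]]

The paraphrase's head is the "bridge" part ("iron ivory bridge"); its modifier is "twilight raven".
That top-level split, carried through the inner groups, gives [[twilight raven] [iron [ivory bridge]]].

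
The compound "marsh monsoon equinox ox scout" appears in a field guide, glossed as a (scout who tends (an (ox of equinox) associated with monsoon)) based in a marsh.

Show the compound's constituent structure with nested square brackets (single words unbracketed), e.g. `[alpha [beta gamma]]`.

[marsh [[monsoon [equinox ox]] scout]]

Overall it is a kind of scout (specifically "monsoon equinox ox scout"); the modifier is "marsh".
Inside "monsoon equinox ox scout": head "scout", modifier "monsoon equinox ox".
Inside "monsoon equinox ox": head "ox" (specifically "equinox ox"), modifier "monsoon".
Inside "equinox ox": head "ox", modifier "equinox".
Assembled: [marsh [[monsoon [equinox ox]] scout]].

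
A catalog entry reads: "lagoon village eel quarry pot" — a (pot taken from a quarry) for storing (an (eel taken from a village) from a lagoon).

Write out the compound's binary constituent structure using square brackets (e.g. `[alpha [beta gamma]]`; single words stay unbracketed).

[[lagoon [village eel]] [quarry pot]]

The outermost head in the paraphrase is "pot" (specifically "quarry pot"), modified by "lagoon village eel".
"lagoon village eel" → head "eel" (specifically "village eel"), modifier "lagoon".
"village eel" → head "eel", modifier "village".
"quarry pot" → head "pot", modifier "quarry".
Putting it together: [[lagoon [village eel]] [quarry pot]].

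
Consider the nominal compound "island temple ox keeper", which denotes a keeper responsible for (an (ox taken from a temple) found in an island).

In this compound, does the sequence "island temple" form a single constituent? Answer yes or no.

The top-level split is [island temple ox] [keeper]; the full structure is [[island [temple ox]] keeper].
"island temple" straddles a constituent boundary, so it is not a single unit.

no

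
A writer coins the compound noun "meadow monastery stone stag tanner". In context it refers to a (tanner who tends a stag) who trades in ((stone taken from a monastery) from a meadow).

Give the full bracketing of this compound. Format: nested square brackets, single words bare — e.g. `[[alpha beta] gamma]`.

[[meadow [monastery stone]] [stag tanner]]

Whole compound: head "tanner" (specifically "stag tanner"), modifier "meadow monastery stone".
Within "meadow monastery stone", the head is "stone" (specifically "monastery stone") and the modifier is "meadow".
Within "monastery stone", the head is "stone" and the modifier is "monastery".
Within "stag tanner", the head is "tanner" and the modifier is "stag".
So the structure is [[meadow [monastery stone]] [stag tanner]].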